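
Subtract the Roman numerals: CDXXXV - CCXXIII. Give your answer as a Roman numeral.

CDXXXV = 435
CCXXIII = 223
435 - 223 = 212

CCXII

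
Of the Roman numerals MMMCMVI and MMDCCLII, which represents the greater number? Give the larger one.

MMMCMVI = 3906
MMDCCLII = 2752
3906 is larger

MMMCMVI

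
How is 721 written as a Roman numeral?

Convert 721 to Roman numerals:
  721 contains 1×500 (D)
  221 contains 2×100 (CC)
  21 contains 2×10 (XX)
  1 contains 1×1 (I)

DCCXXI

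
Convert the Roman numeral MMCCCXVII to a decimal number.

MMCCCXVII: M=1000, M=1000, C=100, C=100, C=100, X=10, V=5, I=1, I=1
1000 + 1000 + 100 + 100 + 100 + 10 + 5 + 1 + 1 = 2317

2317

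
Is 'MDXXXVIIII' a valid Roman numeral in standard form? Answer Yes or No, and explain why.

'MDXXXVIIII': More than 3 consecutive I's

No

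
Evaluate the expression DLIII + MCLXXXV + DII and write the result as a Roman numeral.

DLIII = 553, MCLXXXV = 1185, DII = 502
553 + 1185 = 1738
1738 + 502 = 2240

MMCCXL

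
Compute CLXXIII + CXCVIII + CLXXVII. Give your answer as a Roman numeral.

CLXXIII = 173, CXCVIII = 198, CLXXVII = 177
173 + 198 = 371
371 + 177 = 548

DXLVIII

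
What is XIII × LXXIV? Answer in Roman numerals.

XIII = 13
LXXIV = 74
13 × 74 = 962

CMLXII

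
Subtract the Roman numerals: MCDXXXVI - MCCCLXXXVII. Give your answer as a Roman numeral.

MCDXXXVI = 1436
MCCCLXXXVII = 1387
1436 - 1387 = 49

XLIX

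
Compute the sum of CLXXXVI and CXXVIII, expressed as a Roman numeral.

CLXXXVI = 186
CXXVIII = 128
186 + 128 = 314

CCCXIV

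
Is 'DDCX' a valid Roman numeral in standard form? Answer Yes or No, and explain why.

'DDCX': D should not appear more than once

No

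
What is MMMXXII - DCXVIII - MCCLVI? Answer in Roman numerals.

MMMXXII = 3022, DCXVIII = 618, MCCLVI = 1256
3022 - 618 = 2404
2404 - 1256 = 1148

MCXLVIII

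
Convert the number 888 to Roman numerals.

Convert 888 to Roman numerals:
  888 contains 1×500 (D)
  388 contains 3×100 (CCC)
  88 contains 1×50 (L)
  38 contains 3×10 (XXX)
  8 contains 1×5 (V)
  3 contains 3×1 (III)

DCCCLXXXVIII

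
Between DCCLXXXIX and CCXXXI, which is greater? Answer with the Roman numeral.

DCCLXXXIX = 789
CCXXXI = 231
789 is larger

DCCLXXXIX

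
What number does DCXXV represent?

DCXXV: D=500, C=100, X=10, X=10, V=5
500 + 100 + 10 + 10 + 5 = 625

625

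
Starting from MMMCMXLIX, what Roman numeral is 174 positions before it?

MMMCMXLIX = 3949
3949 - 174 = 3775

MMMDCCLXXV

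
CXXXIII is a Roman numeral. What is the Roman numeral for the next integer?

CXXXIII = 133; next is 134

CXXXIV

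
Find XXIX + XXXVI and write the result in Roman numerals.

XXIX = 29
XXXVI = 36
29 + 36 = 65

LXV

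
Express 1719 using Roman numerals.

Convert 1719 to Roman numerals:
  1719 contains 1×1000 (M)
  719 contains 1×500 (D)
  219 contains 2×100 (CC)
  19 contains 1×10 (X)
  9 contains 1×9 (IX)

MDCCXIX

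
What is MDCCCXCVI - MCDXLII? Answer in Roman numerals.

MDCCCXCVI = 1896
MCDXLII = 1442
1896 - 1442 = 454

CDLIV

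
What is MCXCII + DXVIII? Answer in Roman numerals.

MCXCII = 1192
DXVIII = 518
1192 + 518 = 1710

MDCCX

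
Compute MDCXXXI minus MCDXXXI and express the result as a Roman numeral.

MDCXXXI = 1631
MCDXXXI = 1431
1631 - 1431 = 200

CC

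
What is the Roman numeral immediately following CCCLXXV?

CCCLXXV = 375; next is 376

CCCLXXVI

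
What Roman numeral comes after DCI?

DCI = 601, so the next integer is 601 + 1 = 602

DCII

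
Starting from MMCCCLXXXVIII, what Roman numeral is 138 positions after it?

MMCCCLXXXVIII = 2388
2388 + 138 = 2526

MMDXXVI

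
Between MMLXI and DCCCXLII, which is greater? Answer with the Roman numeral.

MMLXI = 2061
DCCCXLII = 842
2061 is larger

MMLXI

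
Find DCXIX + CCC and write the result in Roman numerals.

DCXIX = 619
CCC = 300
619 + 300 = 919

CMXIX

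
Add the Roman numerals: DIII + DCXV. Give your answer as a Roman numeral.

DIII = 503
DCXV = 615
503 + 615 = 1118

MCXVIII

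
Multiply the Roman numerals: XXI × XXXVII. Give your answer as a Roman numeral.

XXI = 21
XXXVII = 37
21 × 37 = 777

DCCLXXVII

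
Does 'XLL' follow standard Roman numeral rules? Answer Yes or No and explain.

'XLL': L should not appear more than once

No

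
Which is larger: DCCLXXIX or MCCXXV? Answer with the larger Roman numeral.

DCCLXXIX = 779
MCCXXV = 1225
1225 is larger

MCCXXV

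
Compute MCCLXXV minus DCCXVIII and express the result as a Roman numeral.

MCCLXXV = 1275
DCCXVIII = 718
1275 - 718 = 557

DLVII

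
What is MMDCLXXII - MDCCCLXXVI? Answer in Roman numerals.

MMDCLXXII = 2672
MDCCCLXXVI = 1876
2672 - 1876 = 796

DCCXCVI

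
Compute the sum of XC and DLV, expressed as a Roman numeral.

XC = 90
DLV = 555
90 + 555 = 645

DCXLV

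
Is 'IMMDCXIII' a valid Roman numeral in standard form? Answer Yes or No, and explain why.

'IMMDCXIII': Invalid subtractive combination: IM

No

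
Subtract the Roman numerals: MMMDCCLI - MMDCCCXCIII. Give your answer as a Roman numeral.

MMMDCCLI = 3751
MMDCCCXCIII = 2893
3751 - 2893 = 858

DCCCLVIII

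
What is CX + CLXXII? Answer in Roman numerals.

CX = 110
CLXXII = 172
110 + 172 = 282

CCLXXXII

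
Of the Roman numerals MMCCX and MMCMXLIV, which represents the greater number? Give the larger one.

MMCCX = 2210
MMCMXLIV = 2944
2944 is larger

MMCMXLIV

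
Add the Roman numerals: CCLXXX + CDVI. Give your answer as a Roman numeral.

CCLXXX = 280
CDVI = 406
280 + 406 = 686

DCLXXXVI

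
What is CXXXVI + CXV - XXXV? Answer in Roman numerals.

CXXXVI = 136, CXV = 115, XXXV = 35
136 + 115 = 251
251 - 35 = 216

CCXVI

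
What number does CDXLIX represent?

CDXLIX: CD=400, XL=40, IX=9
400 + 40 + 9 = 449

449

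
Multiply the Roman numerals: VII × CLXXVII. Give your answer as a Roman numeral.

VII = 7
CLXXVII = 177
7 × 177 = 1239

MCCXXXIX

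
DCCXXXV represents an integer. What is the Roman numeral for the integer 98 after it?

DCCXXXV = 735
735 + 98 = 833

DCCCXXXIII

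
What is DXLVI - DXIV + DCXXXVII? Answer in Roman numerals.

DXLVI = 546, DXIV = 514, DCXXXVII = 637
546 - 514 = 32
32 + 637 = 669

DCLXIX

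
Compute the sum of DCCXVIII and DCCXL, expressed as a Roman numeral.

DCCXVIII = 718
DCCXL = 740
718 + 740 = 1458

MCDLVIII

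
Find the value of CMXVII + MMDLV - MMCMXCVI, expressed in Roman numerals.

CMXVII = 917, MMDLV = 2555, MMCMXCVI = 2996
917 + 2555 = 3472
3472 - 2996 = 476

CDLXXVI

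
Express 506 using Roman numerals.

Convert 506 to Roman numerals:
  506 contains 1×500 (D)
  6 contains 1×5 (V)
  1 contains 1×1 (I)

DVI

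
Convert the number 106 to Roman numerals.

Convert 106 to Roman numerals:
  106 contains 1×100 (C)
  6 contains 1×5 (V)
  1 contains 1×1 (I)

CVI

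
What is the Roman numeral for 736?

Convert 736 to Roman numerals:
  736 contains 1×500 (D)
  236 contains 2×100 (CC)
  36 contains 3×10 (XXX)
  6 contains 1×5 (V)
  1 contains 1×1 (I)

DCCXXXVI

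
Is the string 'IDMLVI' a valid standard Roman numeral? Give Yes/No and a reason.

'IDMLVI': Invalid subtractive combination: ID

No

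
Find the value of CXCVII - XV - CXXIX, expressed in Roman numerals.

CXCVII = 197, XV = 15, CXXIX = 129
197 - 15 = 182
182 - 129 = 53

LIII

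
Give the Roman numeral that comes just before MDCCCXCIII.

MDCCCXCIII = 1893; previous is 1892

MDCCCXCII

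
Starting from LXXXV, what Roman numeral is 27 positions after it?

LXXXV = 85
85 + 27 = 112

CXII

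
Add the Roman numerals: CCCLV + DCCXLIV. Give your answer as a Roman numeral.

CCCLV = 355
DCCXLIV = 744
355 + 744 = 1099

MXCIX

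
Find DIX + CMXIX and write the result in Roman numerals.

DIX = 509
CMXIX = 919
509 + 919 = 1428

MCDXXVIII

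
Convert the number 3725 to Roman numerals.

Convert 3725 to Roman numerals:
  3725 contains 3×1000 (MMM)
  725 contains 1×500 (D)
  225 contains 2×100 (CC)
  25 contains 2×10 (XX)
  5 contains 1×5 (V)

MMMDCCXXV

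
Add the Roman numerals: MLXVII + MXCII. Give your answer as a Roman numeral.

MLXVII = 1067
MXCII = 1092
1067 + 1092 = 2159

MMCLIX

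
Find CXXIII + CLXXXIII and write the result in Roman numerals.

CXXIII = 123
CLXXXIII = 183
123 + 183 = 306

CCCVI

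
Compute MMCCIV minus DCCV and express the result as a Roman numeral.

MMCCIV = 2204
DCCV = 705
2204 - 705 = 1499

MCDXCIX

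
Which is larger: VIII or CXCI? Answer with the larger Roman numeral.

VIII = 8
CXCI = 191
191 is larger

CXCI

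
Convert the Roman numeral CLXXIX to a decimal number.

CLXXIX: C=100, L=50, X=10, X=10, IX=9
100 + 50 + 10 + 10 + 9 = 179

179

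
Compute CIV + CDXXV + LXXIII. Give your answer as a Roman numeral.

CIV = 104, CDXXV = 425, LXXIII = 73
104 + 425 = 529
529 + 73 = 602

DCII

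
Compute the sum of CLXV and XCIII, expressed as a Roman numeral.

CLXV = 165
XCIII = 93
165 + 93 = 258

CCLVIII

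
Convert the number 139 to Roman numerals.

Convert 139 to Roman numerals:
  139 contains 1×100 (C)
  39 contains 3×10 (XXX)
  9 contains 1×9 (IX)

CXXXIX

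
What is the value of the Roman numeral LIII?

LIII: L=50, I=1, I=1, I=1
50 + 1 + 1 + 1 = 53

53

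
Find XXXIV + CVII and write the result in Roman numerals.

XXXIV = 34
CVII = 107
34 + 107 = 141

CXLI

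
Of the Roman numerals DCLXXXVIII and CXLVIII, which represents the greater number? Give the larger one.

DCLXXXVIII = 688
CXLVIII = 148
688 is larger

DCLXXXVIII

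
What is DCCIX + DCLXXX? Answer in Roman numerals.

DCCIX = 709
DCLXXX = 680
709 + 680 = 1389

MCCCLXXXIX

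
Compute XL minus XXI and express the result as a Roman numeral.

XL = 40
XXI = 21
40 - 21 = 19

XIX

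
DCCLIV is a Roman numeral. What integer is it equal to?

DCCLIV: D=500, C=100, C=100, L=50, IV=4
500 + 100 + 100 + 50 + 4 = 754

754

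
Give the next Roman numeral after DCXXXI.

DCXXXI = 631, so the next integer is 631 + 1 = 632

DCXXXII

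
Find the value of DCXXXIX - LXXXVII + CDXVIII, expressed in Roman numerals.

DCXXXIX = 639, LXXXVII = 87, CDXVIII = 418
639 - 87 = 552
552 + 418 = 970

CMLXX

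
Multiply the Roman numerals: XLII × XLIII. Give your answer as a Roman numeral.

XLII = 42
XLIII = 43
42 × 43 = 1806

MDCCCVI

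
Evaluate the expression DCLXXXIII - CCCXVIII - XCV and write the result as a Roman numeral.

DCLXXXIII = 683, CCCXVIII = 318, XCV = 95
683 - 318 = 365
365 - 95 = 270

CCLXX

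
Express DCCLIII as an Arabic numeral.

DCCLIII: D=500, C=100, C=100, L=50, I=1, I=1, I=1
500 + 100 + 100 + 50 + 1 + 1 + 1 = 753

753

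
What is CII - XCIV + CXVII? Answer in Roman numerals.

CII = 102, XCIV = 94, CXVII = 117
102 - 94 = 8
8 + 117 = 125

CXXV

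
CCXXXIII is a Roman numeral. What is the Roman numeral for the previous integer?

CCXXXIII = 233; previous is 232

CCXXXII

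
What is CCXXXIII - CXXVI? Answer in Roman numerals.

CCXXXIII = 233
CXXVI = 126
233 - 126 = 107

CVII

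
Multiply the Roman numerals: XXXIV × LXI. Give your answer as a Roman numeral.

XXXIV = 34
LXI = 61
34 × 61 = 2074

MMLXXIV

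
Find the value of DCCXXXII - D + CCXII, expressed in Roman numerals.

DCCXXXII = 732, D = 500, CCXII = 212
732 - 500 = 232
232 + 212 = 444

CDXLIV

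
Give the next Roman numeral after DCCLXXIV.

DCCLXXIV = 774; next is 775

DCCLXXV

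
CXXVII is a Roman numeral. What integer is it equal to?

CXXVII: C=100, X=10, X=10, V=5, I=1, I=1
100 + 10 + 10 + 5 + 1 + 1 = 127

127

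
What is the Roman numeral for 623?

Convert 623 to Roman numerals:
  623 contains 1×500 (D)
  123 contains 1×100 (C)
  23 contains 2×10 (XX)
  3 contains 3×1 (III)

DCXXIII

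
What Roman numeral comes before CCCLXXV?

CCCLXXV = 375, so the previous integer is 375 - 1 = 374

CCCLXXIV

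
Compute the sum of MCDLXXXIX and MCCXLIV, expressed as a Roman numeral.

MCDLXXXIX = 1489
MCCXLIV = 1244
1489 + 1244 = 2733

MMDCCXXXIII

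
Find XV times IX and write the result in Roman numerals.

XV = 15
IX = 9
15 × 9 = 135

CXXXV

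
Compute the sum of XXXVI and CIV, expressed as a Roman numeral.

XXXVI = 36
CIV = 104
36 + 104 = 140

CXL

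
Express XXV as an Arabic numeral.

XXV: X=10, X=10, V=5
10 + 10 + 5 = 25

25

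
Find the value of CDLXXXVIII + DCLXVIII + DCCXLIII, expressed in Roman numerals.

CDLXXXVIII = 488, DCLXVIII = 668, DCCXLIII = 743
488 + 668 = 1156
1156 + 743 = 1899

MDCCCXCIX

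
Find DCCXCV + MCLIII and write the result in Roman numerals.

DCCXCV = 795
MCLIII = 1153
795 + 1153 = 1948

MCMXLVIII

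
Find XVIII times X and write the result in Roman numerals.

XVIII = 18
X = 10
18 × 10 = 180

CLXXX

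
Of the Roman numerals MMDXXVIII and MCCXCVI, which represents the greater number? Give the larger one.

MMDXXVIII = 2528
MCCXCVI = 1296
2528 is larger

MMDXXVIII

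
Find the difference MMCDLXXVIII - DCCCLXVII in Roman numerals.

MMCDLXXVIII = 2478
DCCCLXVII = 867
2478 - 867 = 1611

MDCXI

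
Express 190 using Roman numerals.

Convert 190 to Roman numerals:
  190 contains 1×100 (C)
  90 contains 1×90 (XC)

CXC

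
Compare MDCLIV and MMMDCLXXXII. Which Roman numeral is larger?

MDCLIV = 1654
MMMDCLXXXII = 3682
3682 is larger

MMMDCLXXXII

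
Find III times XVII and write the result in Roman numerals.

III = 3
XVII = 17
3 × 17 = 51

LI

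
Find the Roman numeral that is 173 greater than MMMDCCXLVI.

MMMDCCXLVI = 3746
3746 + 173 = 3919

MMMCMXIX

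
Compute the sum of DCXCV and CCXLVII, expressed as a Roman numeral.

DCXCV = 695
CCXLVII = 247
695 + 247 = 942

CMXLII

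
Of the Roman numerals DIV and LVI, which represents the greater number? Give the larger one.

DIV = 504
LVI = 56
504 is larger

DIV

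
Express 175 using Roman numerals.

Convert 175 to Roman numerals:
  175 contains 1×100 (C)
  75 contains 1×50 (L)
  25 contains 2×10 (XX)
  5 contains 1×5 (V)

CLXXV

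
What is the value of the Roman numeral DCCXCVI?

DCCXCVI: D=500, C=100, C=100, XC=90, V=5, I=1
500 + 100 + 100 + 90 + 5 + 1 = 796

796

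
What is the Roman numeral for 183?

Convert 183 to Roman numerals:
  183 contains 1×100 (C)
  83 contains 1×50 (L)
  33 contains 3×10 (XXX)
  3 contains 3×1 (III)

CLXXXIII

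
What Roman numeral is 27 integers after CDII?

CDII = 402
402 + 27 = 429

CDXXIX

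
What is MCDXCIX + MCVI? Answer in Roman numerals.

MCDXCIX = 1499
MCVI = 1106
1499 + 1106 = 2605

MMDCV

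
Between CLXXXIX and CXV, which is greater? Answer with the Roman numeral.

CLXXXIX = 189
CXV = 115
189 is larger

CLXXXIX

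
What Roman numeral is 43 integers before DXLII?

DXLII = 542
542 - 43 = 499

CDXCIX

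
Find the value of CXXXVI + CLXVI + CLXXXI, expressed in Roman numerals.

CXXXVI = 136, CLXVI = 166, CLXXXI = 181
136 + 166 = 302
302 + 181 = 483

CDLXXXIII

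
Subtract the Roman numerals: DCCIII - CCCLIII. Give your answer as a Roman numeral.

DCCIII = 703
CCCLIII = 353
703 - 353 = 350

CCCL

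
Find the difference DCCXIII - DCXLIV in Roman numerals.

DCCXIII = 713
DCXLIV = 644
713 - 644 = 69

LXIX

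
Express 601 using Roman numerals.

Convert 601 to Roman numerals:
  601 contains 1×500 (D)
  101 contains 1×100 (C)
  1 contains 1×1 (I)

DCI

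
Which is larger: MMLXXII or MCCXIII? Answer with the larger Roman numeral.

MMLXXII = 2072
MCCXIII = 1213
2072 is larger

MMLXXII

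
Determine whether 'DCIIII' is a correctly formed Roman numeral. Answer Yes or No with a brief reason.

'DCIIII': More than 3 consecutive I's

No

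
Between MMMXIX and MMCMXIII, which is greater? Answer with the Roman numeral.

MMMXIX = 3019
MMCMXIII = 2913
3019 is larger

MMMXIX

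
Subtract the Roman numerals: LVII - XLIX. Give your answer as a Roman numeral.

LVII = 57
XLIX = 49
57 - 49 = 8

VIII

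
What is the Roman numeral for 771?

Convert 771 to Roman numerals:
  771 contains 1×500 (D)
  271 contains 2×100 (CC)
  71 contains 1×50 (L)
  21 contains 2×10 (XX)
  1 contains 1×1 (I)

DCCLXXI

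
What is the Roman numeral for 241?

Convert 241 to Roman numerals:
  241 contains 2×100 (CC)
  41 contains 1×40 (XL)
  1 contains 1×1 (I)

CCXLI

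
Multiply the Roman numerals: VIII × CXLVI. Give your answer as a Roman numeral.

VIII = 8
CXLVI = 146
8 × 146 = 1168

MCLXVIII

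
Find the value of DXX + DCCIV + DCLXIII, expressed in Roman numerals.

DXX = 520, DCCIV = 704, DCLXIII = 663
520 + 704 = 1224
1224 + 663 = 1887

MDCCCLXXXVII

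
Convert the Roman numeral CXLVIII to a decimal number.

CXLVIII: C=100, XL=40, V=5, I=1, I=1, I=1
100 + 40 + 5 + 1 + 1 + 1 = 148

148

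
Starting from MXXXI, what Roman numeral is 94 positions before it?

MXXXI = 1031
1031 - 94 = 937

CMXXXVII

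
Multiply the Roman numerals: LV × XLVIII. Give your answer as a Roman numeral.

LV = 55
XLVIII = 48
55 × 48 = 2640

MMDCXL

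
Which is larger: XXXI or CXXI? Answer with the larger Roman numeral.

XXXI = 31
CXXI = 121
121 is larger

CXXI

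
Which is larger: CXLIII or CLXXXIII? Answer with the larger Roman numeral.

CXLIII = 143
CLXXXIII = 183
183 is larger

CLXXXIII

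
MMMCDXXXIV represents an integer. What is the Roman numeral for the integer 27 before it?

MMMCDXXXIV = 3434
3434 - 27 = 3407

MMMCDVII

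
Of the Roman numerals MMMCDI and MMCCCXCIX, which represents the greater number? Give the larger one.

MMMCDI = 3401
MMCCCXCIX = 2399
3401 is larger

MMMCDI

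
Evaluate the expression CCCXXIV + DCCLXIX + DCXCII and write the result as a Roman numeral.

CCCXXIV = 324, DCCLXIX = 769, DCXCII = 692
324 + 769 = 1093
1093 + 692 = 1785

MDCCLXXXV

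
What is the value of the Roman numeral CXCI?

CXCI: C=100, XC=90, I=1
100 + 90 + 1 = 191

191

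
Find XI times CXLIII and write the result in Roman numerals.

XI = 11
CXLIII = 143
11 × 143 = 1573

MDLXXIII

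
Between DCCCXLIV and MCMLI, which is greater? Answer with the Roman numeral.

DCCCXLIV = 844
MCMLI = 1951
1951 is larger

MCMLI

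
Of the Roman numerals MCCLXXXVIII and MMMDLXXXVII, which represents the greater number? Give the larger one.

MCCLXXXVIII = 1288
MMMDLXXXVII = 3587
3587 is larger

MMMDLXXXVII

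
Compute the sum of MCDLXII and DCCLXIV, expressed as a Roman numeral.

MCDLXII = 1462
DCCLXIV = 764
1462 + 764 = 2226

MMCCXXVI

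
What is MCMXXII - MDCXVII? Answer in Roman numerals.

MCMXXII = 1922
MDCXVII = 1617
1922 - 1617 = 305

CCCV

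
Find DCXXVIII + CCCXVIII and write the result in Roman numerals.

DCXXVIII = 628
CCCXVIII = 318
628 + 318 = 946

CMXLVI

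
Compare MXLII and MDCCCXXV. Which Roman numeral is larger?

MXLII = 1042
MDCCCXXV = 1825
1825 is larger

MDCCCXXV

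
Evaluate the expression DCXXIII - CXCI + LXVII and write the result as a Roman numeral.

DCXXIII = 623, CXCI = 191, LXVII = 67
623 - 191 = 432
432 + 67 = 499

CDXCIX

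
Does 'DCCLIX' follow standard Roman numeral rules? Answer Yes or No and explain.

'DCCLIX': Check the rules: uses only the symbols I, V, X, L, C, D, M; no symbol is repeated more than three times in a row; V, L and D each appear at most once; the only place a smaller symbol precedes a larger one is the allowed subtractive pair IX, the symbol right after such a pair (if any) is smaller than the pair's first symbol, and otherwise the values never increase from left to right. Value: D (500) + C (100) + C (100) + L (50) + IX (9) = 759. So it is a valid standard Roman numeral.

Yes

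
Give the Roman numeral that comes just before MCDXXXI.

MCDXXXI = 1431, so the previous integer is 1431 - 1 = 1430

MCDXXX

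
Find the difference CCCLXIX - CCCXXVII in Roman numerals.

CCCLXIX = 369
CCCXXVII = 327
369 - 327 = 42

XLII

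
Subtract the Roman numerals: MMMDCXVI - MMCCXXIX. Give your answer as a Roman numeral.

MMMDCXVI = 3616
MMCCXXIX = 2229
3616 - 2229 = 1387

MCCCLXXXVII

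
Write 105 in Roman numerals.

Convert 105 to Roman numerals:
  105 contains 1×100 (C)
  5 contains 1×5 (V)

CV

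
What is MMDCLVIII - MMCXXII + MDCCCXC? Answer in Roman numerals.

MMDCLVIII = 2658, MMCXXII = 2122, MDCCCXC = 1890
2658 - 2122 = 536
536 + 1890 = 2426

MMCDXXVI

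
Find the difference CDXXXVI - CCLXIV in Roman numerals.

CDXXXVI = 436
CCLXIV = 264
436 - 264 = 172

CLXXII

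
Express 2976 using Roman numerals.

Convert 2976 to Roman numerals:
  2976 contains 2×1000 (MM)
  976 contains 1×900 (CM)
  76 contains 1×50 (L)
  26 contains 2×10 (XX)
  6 contains 1×5 (V)
  1 contains 1×1 (I)

MMCMLXXVI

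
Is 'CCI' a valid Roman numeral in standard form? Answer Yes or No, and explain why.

'CCI': Check the rules: uses only the symbols I, V, X, L, C, D, M; no symbol is repeated more than three times in a row; V, L and D each appear at most once; no smaller symbol precedes a larger one (values never increase from left to right). Value: C (100) + C (100) + I (1) = 201. So it is a valid standard Roman numeral.

Yes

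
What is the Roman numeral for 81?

Convert 81 to Roman numerals:
  81 contains 1×50 (L)
  31 contains 3×10 (XXX)
  1 contains 1×1 (I)

LXXXI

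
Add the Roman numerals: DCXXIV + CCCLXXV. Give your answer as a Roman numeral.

DCXXIV = 624
CCCLXXV = 375
624 + 375 = 999

CMXCIX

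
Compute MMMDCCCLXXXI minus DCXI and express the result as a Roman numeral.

MMMDCCCLXXXI = 3881
DCXI = 611
3881 - 611 = 3270

MMMCCLXX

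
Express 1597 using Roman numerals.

Convert 1597 to Roman numerals:
  1597 contains 1×1000 (M)
  597 contains 1×500 (D)
  97 contains 1×90 (XC)
  7 contains 1×5 (V)
  2 contains 2×1 (II)

MDXCVII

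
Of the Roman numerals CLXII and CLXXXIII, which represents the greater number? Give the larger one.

CLXII = 162
CLXXXIII = 183
183 is larger

CLXXXIII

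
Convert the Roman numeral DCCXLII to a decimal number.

DCCXLII: D=500, C=100, C=100, XL=40, I=1, I=1
500 + 100 + 100 + 40 + 1 + 1 = 742

742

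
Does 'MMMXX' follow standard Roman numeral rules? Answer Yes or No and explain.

'MMMXX': Check the rules: uses only the symbols I, V, X, L, C, D, M; no symbol is repeated more than three times in a row; V, L and D each appear at most once; no smaller symbol precedes a larger one (values never increase from left to right). Value: M (1000) + M (1000) + M (1000) + X (10) + X (10) = 3020. So it is a valid standard Roman numeral.

Yes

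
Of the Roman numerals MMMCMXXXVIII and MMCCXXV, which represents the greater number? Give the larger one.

MMMCMXXXVIII = 3938
MMCCXXV = 2225
3938 is larger

MMMCMXXXVIII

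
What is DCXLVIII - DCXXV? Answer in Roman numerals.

DCXLVIII = 648
DCXXV = 625
648 - 625 = 23

XXIII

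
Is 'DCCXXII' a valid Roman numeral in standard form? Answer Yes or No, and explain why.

'DCCXXII': Check the rules: uses only the symbols I, V, X, L, C, D, M; no symbol is repeated more than three times in a row; V, L and D each appear at most once; no smaller symbol precedes a larger one (values never increase from left to right). Value: D (500) + C (100) + C (100) + X (10) + X (10) + I (1) + I (1) = 722. So it is a valid standard Roman numeral.

Yes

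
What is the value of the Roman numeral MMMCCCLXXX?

MMMCCCLXXX: M=1000, M=1000, M=1000, C=100, C=100, C=100, L=50, X=10, X=10, X=10
1000 + 1000 + 1000 + 100 + 100 + 100 + 50 + 10 + 10 + 10 = 3380

3380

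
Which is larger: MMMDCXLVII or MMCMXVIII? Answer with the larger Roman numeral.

MMMDCXLVII = 3647
MMCMXVIII = 2918
3647 is larger

MMMDCXLVII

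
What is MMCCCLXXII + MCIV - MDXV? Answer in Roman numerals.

MMCCCLXXII = 2372, MCIV = 1104, MDXV = 1515
2372 + 1104 = 3476
3476 - 1515 = 1961

MCMLXI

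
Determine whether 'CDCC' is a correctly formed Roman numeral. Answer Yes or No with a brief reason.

'CDCC': C cannot come right after the subtractive pair CD: once C is subtracted in CD, the next symbol must be smaller than C

No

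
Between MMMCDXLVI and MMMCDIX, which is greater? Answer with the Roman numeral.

MMMCDXLVI = 3446
MMMCDIX = 3409
3446 is larger

MMMCDXLVI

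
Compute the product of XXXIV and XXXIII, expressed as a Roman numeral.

XXXIV = 34
XXXIII = 33
34 × 33 = 1122

MCXXII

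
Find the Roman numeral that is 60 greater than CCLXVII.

CCLXVII = 267
267 + 60 = 327

CCCXXVII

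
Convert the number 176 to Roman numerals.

Convert 176 to Roman numerals:
  176 contains 1×100 (C)
  76 contains 1×50 (L)
  26 contains 2×10 (XX)
  6 contains 1×5 (V)
  1 contains 1×1 (I)

CLXXVI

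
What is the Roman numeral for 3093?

Convert 3093 to Roman numerals:
  3093 contains 3×1000 (MMM)
  93 contains 1×90 (XC)
  3 contains 3×1 (III)

MMMXCIII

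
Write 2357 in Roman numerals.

Convert 2357 to Roman numerals:
  2357 contains 2×1000 (MM)
  357 contains 3×100 (CCC)
  57 contains 1×50 (L)
  7 contains 1×5 (V)
  2 contains 2×1 (II)

MMCCCLVII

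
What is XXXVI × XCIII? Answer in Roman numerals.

XXXVI = 36
XCIII = 93
36 × 93 = 3348

MMMCCCXLVIII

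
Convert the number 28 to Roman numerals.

Convert 28 to Roman numerals:
  28 contains 2×10 (XX)
  8 contains 1×5 (V)
  3 contains 3×1 (III)

XXVIII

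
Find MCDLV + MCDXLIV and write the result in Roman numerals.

MCDLV = 1455
MCDXLIV = 1444
1455 + 1444 = 2899

MMDCCCXCIX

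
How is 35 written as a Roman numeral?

Convert 35 to Roman numerals:
  35 contains 3×10 (XXX)
  5 contains 1×5 (V)

XXXV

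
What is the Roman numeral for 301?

Convert 301 to Roman numerals:
  301 contains 3×100 (CCC)
  1 contains 1×1 (I)

CCCI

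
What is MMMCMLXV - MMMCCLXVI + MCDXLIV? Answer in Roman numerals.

MMMCMLXV = 3965, MMMCCLXVI = 3266, MCDXLIV = 1444
3965 - 3266 = 699
699 + 1444 = 2143

MMCXLIII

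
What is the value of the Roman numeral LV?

LV: L=50, V=5
50 + 5 = 55

55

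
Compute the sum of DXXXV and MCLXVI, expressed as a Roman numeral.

DXXXV = 535
MCLXVI = 1166
535 + 1166 = 1701

MDCCI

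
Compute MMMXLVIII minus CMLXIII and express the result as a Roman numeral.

MMMXLVIII = 3048
CMLXIII = 963
3048 - 963 = 2085

MMLXXXV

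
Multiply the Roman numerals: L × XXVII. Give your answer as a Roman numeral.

L = 50
XXVII = 27
50 × 27 = 1350

MCCCL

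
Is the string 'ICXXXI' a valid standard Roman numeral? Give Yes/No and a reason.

'ICXXXI': Invalid subtractive combination: IC

No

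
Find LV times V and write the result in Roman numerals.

LV = 55
V = 5
55 × 5 = 275

CCLXXV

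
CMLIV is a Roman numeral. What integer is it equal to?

CMLIV: CM=900, L=50, IV=4
900 + 50 + 4 = 954

954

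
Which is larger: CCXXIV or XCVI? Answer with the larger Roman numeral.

CCXXIV = 224
XCVI = 96
224 is larger

CCXXIV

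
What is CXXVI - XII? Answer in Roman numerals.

CXXVI = 126
XII = 12
126 - 12 = 114

CXIV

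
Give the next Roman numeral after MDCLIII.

MDCLIII = 1653, so the next integer is 1653 + 1 = 1654

MDCLIV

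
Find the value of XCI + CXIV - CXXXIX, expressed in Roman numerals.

XCI = 91, CXIV = 114, CXXXIX = 139
91 + 114 = 205
205 - 139 = 66

LXVI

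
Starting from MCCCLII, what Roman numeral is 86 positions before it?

MCCCLII = 1352
1352 - 86 = 1266

MCCLXVI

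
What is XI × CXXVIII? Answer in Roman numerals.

XI = 11
CXXVIII = 128
11 × 128 = 1408

MCDVIII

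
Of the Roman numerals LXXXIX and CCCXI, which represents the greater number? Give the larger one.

LXXXIX = 89
CCCXI = 311
311 is larger

CCCXI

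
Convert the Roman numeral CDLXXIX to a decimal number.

CDLXXIX: CD=400, L=50, X=10, X=10, IX=9
400 + 50 + 10 + 10 + 9 = 479

479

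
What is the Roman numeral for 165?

Convert 165 to Roman numerals:
  165 contains 1×100 (C)
  65 contains 1×50 (L)
  15 contains 1×10 (X)
  5 contains 1×5 (V)

CLXV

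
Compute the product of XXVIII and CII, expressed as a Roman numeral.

XXVIII = 28
CII = 102
28 × 102 = 2856

MMDCCCLVI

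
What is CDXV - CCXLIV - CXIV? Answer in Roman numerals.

CDXV = 415, CCXLIV = 244, CXIV = 114
415 - 244 = 171
171 - 114 = 57

LVII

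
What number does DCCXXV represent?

DCCXXV: D=500, C=100, C=100, X=10, X=10, V=5
500 + 100 + 100 + 10 + 10 + 5 = 725

725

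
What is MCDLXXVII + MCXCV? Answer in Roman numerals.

MCDLXXVII = 1477
MCXCV = 1195
1477 + 1195 = 2672

MMDCLXXII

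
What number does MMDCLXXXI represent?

MMDCLXXXI: M=1000, M=1000, D=500, C=100, L=50, X=10, X=10, X=10, I=1
1000 + 1000 + 500 + 100 + 50 + 10 + 10 + 10 + 1 = 2681

2681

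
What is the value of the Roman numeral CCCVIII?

CCCVIII: C=100, C=100, C=100, V=5, I=1, I=1, I=1
100 + 100 + 100 + 5 + 1 + 1 + 1 = 308

308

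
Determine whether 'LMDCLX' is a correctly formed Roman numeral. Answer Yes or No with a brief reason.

'LMDCLX': L should not appear more than once

No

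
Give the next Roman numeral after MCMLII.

MCMLII = 1952; next is 1953

MCMLIII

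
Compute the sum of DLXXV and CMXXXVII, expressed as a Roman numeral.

DLXXV = 575
CMXXXVII = 937
575 + 937 = 1512

MDXII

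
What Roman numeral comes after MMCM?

MMCM = 2900; next is 2901

MMCMI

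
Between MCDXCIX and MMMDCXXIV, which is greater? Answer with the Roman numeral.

MCDXCIX = 1499
MMMDCXXIV = 3624
3624 is larger

MMMDCXXIV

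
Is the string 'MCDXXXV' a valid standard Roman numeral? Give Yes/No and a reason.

'MCDXXXV': Check the rules: uses only the symbols I, V, X, L, C, D, M; no symbol is repeated more than three times in a row; V, L and D each appear at most once; the only place a smaller symbol precedes a larger one is the allowed subtractive pair CD, the symbol right after such a pair (if any) is smaller than the pair's first symbol, and otherwise the values never increase from left to right. Value: M (1000) + CD (400) + X (10) + X (10) + X (10) + V (5) = 1435. So it is a valid standard Roman numeral.

Yes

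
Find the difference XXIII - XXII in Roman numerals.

XXIII = 23
XXII = 22
23 - 22 = 1

I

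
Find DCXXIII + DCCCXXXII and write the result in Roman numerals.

DCXXIII = 623
DCCCXXXII = 832
623 + 832 = 1455

MCDLV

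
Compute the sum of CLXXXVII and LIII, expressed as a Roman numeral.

CLXXXVII = 187
LIII = 53
187 + 53 = 240

CCXL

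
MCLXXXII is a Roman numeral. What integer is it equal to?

MCLXXXII: M=1000, C=100, L=50, X=10, X=10, X=10, I=1, I=1
1000 + 100 + 50 + 10 + 10 + 10 + 1 + 1 = 1182

1182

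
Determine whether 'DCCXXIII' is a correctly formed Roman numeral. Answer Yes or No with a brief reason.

'DCCXXIII': Check the rules: uses only the symbols I, V, X, L, C, D, M; no symbol is repeated more than three times in a row; V, L and D each appear at most once; no smaller symbol precedes a larger one (values never increase from left to right). Value: D (500) + C (100) + C (100) + X (10) + X (10) + I (1) + I (1) + I (1) = 723. So it is a valid standard Roman numeral.

Yes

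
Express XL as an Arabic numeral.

XL: XL=40

40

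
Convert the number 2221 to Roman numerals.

Convert 2221 to Roman numerals:
  2221 contains 2×1000 (MM)
  221 contains 2×100 (CC)
  21 contains 2×10 (XX)
  1 contains 1×1 (I)

MMCCXXI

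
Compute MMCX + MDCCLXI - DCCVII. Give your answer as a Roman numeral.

MMCX = 2110, MDCCLXI = 1761, DCCVII = 707
2110 + 1761 = 3871
3871 - 707 = 3164

MMMCLXIV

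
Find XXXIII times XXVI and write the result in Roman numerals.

XXXIII = 33
XXVI = 26
33 × 26 = 858

DCCCLVIII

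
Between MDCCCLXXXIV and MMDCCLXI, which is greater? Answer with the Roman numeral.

MDCCCLXXXIV = 1884
MMDCCLXI = 2761
2761 is larger

MMDCCLXI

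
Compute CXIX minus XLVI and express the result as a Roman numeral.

CXIX = 119
XLVI = 46
119 - 46 = 73

LXXIII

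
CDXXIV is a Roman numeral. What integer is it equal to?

CDXXIV: CD=400, X=10, X=10, IV=4
400 + 10 + 10 + 4 = 424

424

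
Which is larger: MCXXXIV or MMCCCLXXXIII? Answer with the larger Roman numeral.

MCXXXIV = 1134
MMCCCLXXXIII = 2383
2383 is larger

MMCCCLXXXIII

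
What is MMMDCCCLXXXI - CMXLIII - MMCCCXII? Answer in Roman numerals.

MMMDCCCLXXXI = 3881, CMXLIII = 943, MMCCCXII = 2312
3881 - 943 = 2938
2938 - 2312 = 626

DCXXVI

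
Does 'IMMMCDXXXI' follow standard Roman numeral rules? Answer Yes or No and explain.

'IMMMCDXXXI': Invalid subtractive combination: IM

No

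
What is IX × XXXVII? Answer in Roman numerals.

IX = 9
XXXVII = 37
9 × 37 = 333

CCCXXXIII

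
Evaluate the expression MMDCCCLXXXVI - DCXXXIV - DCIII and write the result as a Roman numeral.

MMDCCCLXXXVI = 2886, DCXXXIV = 634, DCIII = 603
2886 - 634 = 2252
2252 - 603 = 1649

MDCXLIX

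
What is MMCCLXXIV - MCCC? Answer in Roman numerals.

MMCCLXXIV = 2274
MCCC = 1300
2274 - 1300 = 974

CMLXXIV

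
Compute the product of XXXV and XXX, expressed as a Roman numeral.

XXXV = 35
XXX = 30
35 × 30 = 1050

ML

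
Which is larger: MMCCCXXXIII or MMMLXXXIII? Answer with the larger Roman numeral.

MMCCCXXXIII = 2333
MMMLXXXIII = 3083
3083 is larger

MMMLXXXIII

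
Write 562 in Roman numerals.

Convert 562 to Roman numerals:
  562 contains 1×500 (D)
  62 contains 1×50 (L)
  12 contains 1×10 (X)
  2 contains 2×1 (II)

DLXII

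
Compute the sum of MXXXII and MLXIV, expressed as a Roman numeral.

MXXXII = 1032
MLXIV = 1064
1032 + 1064 = 2096

MMXCVI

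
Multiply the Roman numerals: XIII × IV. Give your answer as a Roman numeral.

XIII = 13
IV = 4
13 × 4 = 52

LII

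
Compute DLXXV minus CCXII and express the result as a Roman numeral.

DLXXV = 575
CCXII = 212
575 - 212 = 363

CCCLXIII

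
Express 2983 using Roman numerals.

Convert 2983 to Roman numerals:
  2983 contains 2×1000 (MM)
  983 contains 1×900 (CM)
  83 contains 1×50 (L)
  33 contains 3×10 (XXX)
  3 contains 3×1 (III)

MMCMLXXXIII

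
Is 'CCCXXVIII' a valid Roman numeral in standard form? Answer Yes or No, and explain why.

'CCCXXVIII': Check the rules: uses only the symbols I, V, X, L, C, D, M; no symbol is repeated more than three times in a row; V, L and D each appear at most once; no smaller symbol precedes a larger one (values never increase from left to right). Value: C (100) + C (100) + C (100) + X (10) + X (10) + V (5) + I (1) + I (1) + I (1) = 328. So it is a valid standard Roman numeral.

Yes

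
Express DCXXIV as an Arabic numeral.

DCXXIV: D=500, C=100, X=10, X=10, IV=4
500 + 100 + 10 + 10 + 4 = 624

624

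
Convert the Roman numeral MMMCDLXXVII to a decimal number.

MMMCDLXXVII: M=1000, M=1000, M=1000, CD=400, L=50, X=10, X=10, V=5, I=1, I=1
1000 + 1000 + 1000 + 400 + 50 + 10 + 10 + 5 + 1 + 1 = 3477

3477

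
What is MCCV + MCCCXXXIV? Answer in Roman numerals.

MCCV = 1205
MCCCXXXIV = 1334
1205 + 1334 = 2539

MMDXXXIX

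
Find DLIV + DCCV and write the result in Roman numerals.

DLIV = 554
DCCV = 705
554 + 705 = 1259

MCCLIX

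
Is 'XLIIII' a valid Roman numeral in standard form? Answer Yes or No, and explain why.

'XLIIII': More than 3 consecutive I's

No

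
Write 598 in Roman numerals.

Convert 598 to Roman numerals:
  598 contains 1×500 (D)
  98 contains 1×90 (XC)
  8 contains 1×5 (V)
  3 contains 3×1 (III)

DXCVIII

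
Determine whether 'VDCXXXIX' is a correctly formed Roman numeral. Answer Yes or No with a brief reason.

'VDCXXXIX': Invalid subtractive combination: VD

No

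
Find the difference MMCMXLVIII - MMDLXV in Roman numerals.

MMCMXLVIII = 2948
MMDLXV = 2565
2948 - 2565 = 383

CCCLXXXIII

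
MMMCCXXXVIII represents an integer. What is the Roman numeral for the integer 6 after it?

MMMCCXXXVIII = 3238
3238 + 6 = 3244

MMMCCXLIV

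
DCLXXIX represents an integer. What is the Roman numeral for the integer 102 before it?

DCLXXIX = 679
679 - 102 = 577

DLXXVII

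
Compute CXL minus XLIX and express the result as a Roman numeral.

CXL = 140
XLIX = 49
140 - 49 = 91

XCI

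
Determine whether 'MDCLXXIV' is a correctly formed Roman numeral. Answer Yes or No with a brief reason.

'MDCLXXIV': Check the rules: uses only the symbols I, V, X, L, C, D, M; no symbol is repeated more than three times in a row; V, L and D each appear at most once; the only place a smaller symbol precedes a larger one is the allowed subtractive pair IV, the symbol right after such a pair (if any) is smaller than the pair's first symbol, and otherwise the values never increase from left to right. Value: M (1000) + D (500) + C (100) + L (50) + X (10) + X (10) + IV (4) = 1674. So it is a valid standard Roman numeral.

Yes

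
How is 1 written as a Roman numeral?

Convert 1 to Roman numerals:
  1 contains 1×1 (I)

I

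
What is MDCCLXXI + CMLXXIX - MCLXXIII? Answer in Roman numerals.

MDCCLXXI = 1771, CMLXXIX = 979, MCLXXIII = 1173
1771 + 979 = 2750
2750 - 1173 = 1577

MDLXXVII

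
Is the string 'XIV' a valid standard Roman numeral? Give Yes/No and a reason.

'XIV': Check the rules: uses only the symbols I, V, X, L, C, D, M; no symbol is repeated more than three times in a row; V, L and D each appear at most once; the only place a smaller symbol precedes a larger one is the allowed subtractive pair IV, the symbol right after such a pair (if any) is smaller than the pair's first symbol, and otherwise the values never increase from left to right. Value: X (10) + IV (4) = 14. So it is a valid standard Roman numeral.

Yes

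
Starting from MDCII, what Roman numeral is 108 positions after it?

MDCII = 1602
1602 + 108 = 1710

MDCCX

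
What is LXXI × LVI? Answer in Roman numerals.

LXXI = 71
LVI = 56
71 × 56 = 3976

MMMCMLXXVI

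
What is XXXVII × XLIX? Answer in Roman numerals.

XXXVII = 37
XLIX = 49
37 × 49 = 1813

MDCCCXIII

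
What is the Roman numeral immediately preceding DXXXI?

DXXXI = 531; previous is 530

DXXX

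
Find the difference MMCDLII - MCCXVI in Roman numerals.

MMCDLII = 2452
MCCXVI = 1216
2452 - 1216 = 1236

MCCXXXVI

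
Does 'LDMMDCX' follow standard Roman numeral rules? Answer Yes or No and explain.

'LDMMDCX': D should not appear more than once

No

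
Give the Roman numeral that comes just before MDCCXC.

MDCCXC = 1790, so the previous integer is 1790 - 1 = 1789

MDCCLXXXIX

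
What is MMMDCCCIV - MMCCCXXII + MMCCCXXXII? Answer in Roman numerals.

MMMDCCCIV = 3804, MMCCCXXII = 2322, MMCCCXXXII = 2332
3804 - 2322 = 1482
1482 + 2332 = 3814

MMMDCCCXIV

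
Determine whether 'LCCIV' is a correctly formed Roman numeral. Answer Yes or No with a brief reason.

'LCCIV': Invalid subtractive combination: LC

No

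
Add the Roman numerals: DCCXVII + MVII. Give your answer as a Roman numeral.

DCCXVII = 717
MVII = 1007
717 + 1007 = 1724

MDCCXXIV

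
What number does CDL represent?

CDL: CD=400, L=50
400 + 50 = 450

450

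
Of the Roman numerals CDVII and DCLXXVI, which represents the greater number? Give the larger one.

CDVII = 407
DCLXXVI = 676
676 is larger

DCLXXVI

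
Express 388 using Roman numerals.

Convert 388 to Roman numerals:
  388 contains 3×100 (CCC)
  88 contains 1×50 (L)
  38 contains 3×10 (XXX)
  8 contains 1×5 (V)
  3 contains 3×1 (III)

CCCLXXXVIII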